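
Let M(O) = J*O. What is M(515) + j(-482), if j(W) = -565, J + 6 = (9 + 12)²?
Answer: 223460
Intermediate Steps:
J = 435 (J = -6 + (9 + 12)² = -6 + 21² = -6 + 441 = 435)
M(O) = 435*O
M(515) + j(-482) = 435*515 - 565 = 224025 - 565 = 223460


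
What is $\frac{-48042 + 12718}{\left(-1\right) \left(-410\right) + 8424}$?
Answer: $- \frac{17662}{4417} \approx -3.9986$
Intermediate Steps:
$\frac{-48042 + 12718}{\left(-1\right) \left(-410\right) + 8424} = - \frac{35324}{410 + 8424} = - \frac{35324}{8834} = \left(-35324\right) \frac{1}{8834} = - \frac{17662}{4417}$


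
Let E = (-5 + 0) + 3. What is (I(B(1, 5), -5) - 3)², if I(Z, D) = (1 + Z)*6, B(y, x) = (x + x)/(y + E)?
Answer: 3249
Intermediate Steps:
E = -2 (E = -5 + 3 = -2)
B(y, x) = 2*x/(-2 + y) (B(y, x) = (x + x)/(y - 2) = (2*x)/(-2 + y) = 2*x/(-2 + y))
I(Z, D) = 6 + 6*Z
(I(B(1, 5), -5) - 3)² = ((6 + 6*(2*5/(-2 + 1))) - 3)² = ((6 + 6*(2*5/(-1))) - 3)² = ((6 + 6*(2*5*(-1))) - 3)² = ((6 + 6*(-10)) - 3)² = ((6 - 60) - 3)² = (-54 - 3)² = (-57)² = 3249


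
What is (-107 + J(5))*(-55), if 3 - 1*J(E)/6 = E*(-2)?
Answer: 1595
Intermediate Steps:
J(E) = 18 + 12*E (J(E) = 18 - 6*E*(-2) = 18 - (-12)*E = 18 + 12*E)
(-107 + J(5))*(-55) = (-107 + (18 + 12*5))*(-55) = (-107 + (18 + 60))*(-55) = (-107 + 78)*(-55) = -29*(-55) = 1595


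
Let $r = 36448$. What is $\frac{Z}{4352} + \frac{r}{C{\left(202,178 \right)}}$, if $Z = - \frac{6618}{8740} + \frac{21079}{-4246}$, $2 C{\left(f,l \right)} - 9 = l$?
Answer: $\frac{7869569024769}{20187861760} \approx 389.82$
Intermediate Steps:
$C{\left(f,l \right)} = \frac{9}{2} + \frac{l}{2}$
$Z = - \frac{26541311}{4638755}$ ($Z = \left(-6618\right) \frac{1}{8740} + 21079 \left(- \frac{1}{4246}\right) = - \frac{3309}{4370} - \frac{21079}{4246} = - \frac{26541311}{4638755} \approx -5.7216$)
$\frac{Z}{4352} + \frac{r}{C{\left(202,178 \right)}} = - \frac{26541311}{4638755 \cdot 4352} + \frac{36448}{\frac{9}{2} + \frac{1}{2} \cdot 178} = \left(- \frac{26541311}{4638755}\right) \frac{1}{4352} + \frac{36448}{\frac{9}{2} + 89} = - \frac{26541311}{20187861760} + \frac{36448}{\frac{187}{2}} = - \frac{26541311}{20187861760} + 36448 \cdot \frac{2}{187} = - \frac{26541311}{20187861760} + \frac{4288}{11} = \frac{7869569024769}{20187861760}$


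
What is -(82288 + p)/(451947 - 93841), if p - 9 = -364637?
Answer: 141170/179053 ≈ 0.78843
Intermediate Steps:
p = -364628 (p = 9 - 364637 = -364628)
-(82288 + p)/(451947 - 93841) = -(82288 - 364628)/(451947 - 93841) = -(-282340)/358106 = -1*(-141170/179053) = 141170/179053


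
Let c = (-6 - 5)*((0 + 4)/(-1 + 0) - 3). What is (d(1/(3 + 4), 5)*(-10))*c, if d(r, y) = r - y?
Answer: 3740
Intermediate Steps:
c = 77 (c = -11*(4/(-1) - 3) = -11*(4*(-1) - 3) = -11*(-4 - 3) = -11*(-7) = 77)
(d(1/(3 + 4), 5)*(-10))*c = ((1/(3 + 4) - 1*5)*(-10))*77 = ((1/7 - 5)*(-10))*77 = -34/7*(-10)*77 = (340/7)*77 = 3740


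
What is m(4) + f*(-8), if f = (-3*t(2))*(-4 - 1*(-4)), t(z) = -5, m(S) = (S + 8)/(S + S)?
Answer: 3/2 ≈ 1.5000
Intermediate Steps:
m(S) = (8 + S)/(2*S) (m(S) = (8 + S)/((2*S)) = (8 + S)*(1/(2*S)) = (8 + S)/(2*S))
f = 0 (f = (-3*(-5))*(-4 - 1*(-4)) = 15*(-4 + 4) = 15*0 = 0)
m(4) + f*(-8) = (1/2)*(8 + 4)/4 + 0*(-8) = (1/2)*(1/4)*12 + 0 = 3/2 + 0 = 3/2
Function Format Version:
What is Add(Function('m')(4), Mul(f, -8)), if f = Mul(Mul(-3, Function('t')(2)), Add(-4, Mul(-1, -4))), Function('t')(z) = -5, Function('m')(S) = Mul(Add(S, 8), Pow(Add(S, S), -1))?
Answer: Rational(3, 2) ≈ 1.5000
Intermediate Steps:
Function('m')(S) = Mul(Rational(1, 2), Pow(S, -1), Add(8, S)) (Function('m')(S) = Mul(Add(8, S), Pow(Mul(2, S), -1)) = Mul(Add(8, S), Mul(Rational(1, 2), Pow(S, -1))) = Mul(Rational(1, 2), Pow(S, -1), Add(8, S)))
f = 0 (f = Mul(Mul(-3, -5), Add(-4, Mul(-1, -4))) = Mul(15, Add(-4, 4)) = Mul(15, 0) = 0)
Add(Function('m')(4), Mul(f, -8)) = Add(Mul(Rational(1, 2), Pow(4, -1), Add(8, 4)), Mul(0, -8)) = Add(Mul(Rational(1, 2), Rational(1, 4), 12), 0) = Add(Rational(3, 2), 0) = Rational(3, 2)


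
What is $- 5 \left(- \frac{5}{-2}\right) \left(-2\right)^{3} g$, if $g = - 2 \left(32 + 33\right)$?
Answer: $-13000$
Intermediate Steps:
$g = -130$ ($g = \left(-2\right) 65 = -130$)
$- 5 \left(- \frac{5}{-2}\right) \left(-2\right)^{3} g = - 5 \left(- \frac{5}{-2}\right) \left(-2\right)^{3} \left(-130\right) = - 5 \left(\left(-5\right) \left(- \frac{1}{2}\right)\right) \left(-8\right) \left(-130\right) = \left(-5\right) \frac{5}{2} \left(-8\right) \left(-130\right) = \left(- \frac{25}{2}\right) \left(-8\right) \left(-130\right) = 100 \left(-130\right) = -13000$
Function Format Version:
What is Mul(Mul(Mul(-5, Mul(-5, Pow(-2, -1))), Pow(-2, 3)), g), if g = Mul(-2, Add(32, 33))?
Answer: -13000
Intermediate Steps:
g = -130 (g = Mul(-2, 65) = -130)
Mul(Mul(Mul(-5, Mul(-5, Pow(-2, -1))), Pow(-2, 3)), g) = Mul(Mul(Mul(-5, Mul(-5, Pow(-2, -1))), Pow(-2, 3)), -130) = Mul(Mul(Mul(-5, Mul(-5, Rational(-1, 2))), -8), -130) = Mul(Mul(Mul(-5, Rational(5, 2)), -8), -130) = Mul(Mul(Rational(-25, 2), -8), -130) = Mul(100, -130) = -13000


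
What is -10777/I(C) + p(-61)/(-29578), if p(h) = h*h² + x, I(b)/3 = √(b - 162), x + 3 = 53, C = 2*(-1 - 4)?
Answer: 226931/29578 + 10777*I*√43/258 ≈ 7.6723 + 273.91*I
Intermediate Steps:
C = -10 (C = 2*(-5) = -10)
x = 50 (x = -3 + 53 = 50)
I(b) = 3*√(-162 + b) (I(b) = 3*√(b - 162) = 3*√(-162 + b))
p(h) = 50 + h³ (p(h) = h*h² + 50 = h³ + 50 = 50 + h³)
-10777/I(C) + p(-61)/(-29578) = -10777*1/(3*√(-162 - 10)) + (50 + (-61)³)/(-29578) = -10777*(-I*√43/258) + (50 - 226981)*(-1/29578) = -10777*(-I*√43/258) - 226931*(-1/29578) = -10777*(-I*√43/258) + 226931/29578 = -(-10777)*I*√43/258 + 226931/29578 = 10777*I*√43/258 + 226931/29578 = 226931/29578 + 10777*I*√43/258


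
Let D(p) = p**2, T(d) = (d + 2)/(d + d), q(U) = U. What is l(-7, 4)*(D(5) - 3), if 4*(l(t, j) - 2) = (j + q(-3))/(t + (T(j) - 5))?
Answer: 1958/45 ≈ 43.511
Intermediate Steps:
T(d) = (2 + d)/(2*d) (T(d) = (2 + d)/((2*d)) = (2 + d)*(1/(2*d)) = (2 + d)/(2*d))
l(t, j) = 2 + (-3 + j)/(4*(-5 + t + (2 + j)/(2*j))) (l(t, j) = 2 + ((j - 3)/(t + ((2 + j)/(2*j) - 5)))/4 = 2 + ((-3 + j)/(t + (-5 + (2 + j)/(2*j))))/4 = 2 + ((-3 + j)/(-5 + t + (2 + j)/(2*j)))/4 = 2 + (-3 + j)/(4*(-5 + t + (2 + j)/(2*j))))
l(-7, 4)*(D(5) - 3) = ((8 + 4**2 - 39*4 + 8*4*(-7))/(2*(2 - 9*4 + 2*4*(-7))))*(5**2 - 3) = ((8 + 16 - 156 - 224)/(2*(2 - 36 - 56)))*(25 - 3) = ((1/2)*(-356)/(-90))*22 = ((1/2)*(-1/90)*(-356))*22 = (89/45)*22 = 1958/45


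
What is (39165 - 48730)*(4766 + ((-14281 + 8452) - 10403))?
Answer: 109672290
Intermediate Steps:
(39165 - 48730)*(4766 + ((-14281 + 8452) - 10403)) = -9565*(4766 + (-5829 - 10403)) = -9565*(4766 - 16232) = -9565*(-11466) = 109672290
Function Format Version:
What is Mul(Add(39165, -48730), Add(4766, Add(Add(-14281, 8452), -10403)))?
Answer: 109672290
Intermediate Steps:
Mul(Add(39165, -48730), Add(4766, Add(Add(-14281, 8452), -10403))) = Mul(-9565, Add(4766, Add(-5829, -10403))) = Mul(-9565, Add(4766, -16232)) = Mul(-9565, -11466) = 109672290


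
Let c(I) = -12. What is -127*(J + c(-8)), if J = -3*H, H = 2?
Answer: 2286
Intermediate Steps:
J = -6 (J = -3*2 = -6)
-127*(J + c(-8)) = -127*(-6 - 12) = -127*(-18) = 2286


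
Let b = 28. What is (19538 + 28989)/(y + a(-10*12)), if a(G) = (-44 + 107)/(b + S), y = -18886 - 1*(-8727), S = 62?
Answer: -485270/101583 ≈ -4.7771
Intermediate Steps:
y = -10159 (y = -18886 + 8727 = -10159)
a(G) = 7/10 (a(G) = (-44 + 107)/(28 + 62) = 63/90 = 63*(1/90) = 7/10)
(19538 + 28989)/(y + a(-10*12)) = (19538 + 28989)/(-10159 + 7/10) = 48527/(-101583/10) = 48527*(-10/101583) = -485270/101583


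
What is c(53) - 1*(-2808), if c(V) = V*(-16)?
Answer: 1960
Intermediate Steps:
c(V) = -16*V
c(53) - 1*(-2808) = -16*53 - 1*(-2808) = -848 + 2808 = 1960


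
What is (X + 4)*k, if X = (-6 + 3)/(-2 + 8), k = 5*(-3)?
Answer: -105/2 ≈ -52.500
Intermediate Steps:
k = -15
X = -½ (X = -3/6 = -3*⅙ = -½ ≈ -0.50000)
(X + 4)*k = (-½ + 4)*(-15) = (7/2)*(-15) = -105/2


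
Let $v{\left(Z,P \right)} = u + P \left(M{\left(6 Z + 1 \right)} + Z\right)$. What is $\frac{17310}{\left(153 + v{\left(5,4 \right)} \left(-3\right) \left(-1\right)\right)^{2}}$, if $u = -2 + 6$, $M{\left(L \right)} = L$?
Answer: $\frac{5770}{118803} \approx 0.048568$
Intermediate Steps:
$u = 4$
$v{\left(Z,P \right)} = 4 + P \left(1 + 7 Z\right)$ ($v{\left(Z,P \right)} = 4 + P \left(\left(6 Z + 1\right) + Z\right) = 4 + P \left(\left(1 + 6 Z\right) + Z\right) = 4 + P \left(1 + 7 Z\right)$)
$\frac{17310}{\left(153 + v{\left(5,4 \right)} \left(-3\right) \left(-1\right)\right)^{2}} = \frac{17310}{\left(153 + \left(4 + 4 + 7 \cdot 4 \cdot 5\right) \left(-3\right) \left(-1\right)\right)^{2}} = \frac{17310}{\left(153 + \left(4 + 4 + 140\right) \left(-3\right) \left(-1\right)\right)^{2}} = \frac{17310}{\left(153 + 148 \left(-3\right) \left(-1\right)\right)^{2}} = \frac{17310}{\left(153 - -444\right)^{2}} = \frac{17310}{\left(153 + 444\right)^{2}} = \frac{17310}{597^{2}} = \frac{17310}{356409} = 17310 \cdot \frac{1}{356409} = \frac{5770}{118803}$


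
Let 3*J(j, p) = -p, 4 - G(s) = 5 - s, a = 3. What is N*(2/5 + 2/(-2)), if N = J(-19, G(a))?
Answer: ⅖ ≈ 0.40000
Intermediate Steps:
G(s) = -1 + s (G(s) = 4 - (5 - s) = 4 + (-5 + s) = -1 + s)
J(j, p) = -p/3 (J(j, p) = (-p)/3 = -p/3)
N = -⅔ (N = -(-1 + 3)/3 = -⅓*2 = -⅔ ≈ -0.66667)
N*(2/5 + 2/(-2)) = -2*(2/5 + 2/(-2))/3 = -2*(2*(⅕) + 2*(-½))/3 = -2*(⅖ - 1)/3 = -⅔*(-⅗) = ⅖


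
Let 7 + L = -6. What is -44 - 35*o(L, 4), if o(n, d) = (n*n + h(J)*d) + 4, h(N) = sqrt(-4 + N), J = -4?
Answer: -6099 - 280*I*sqrt(2) ≈ -6099.0 - 395.98*I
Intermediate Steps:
L = -13 (L = -7 - 6 = -13)
o(n, d) = 4 + n**2 + 2*I*d*sqrt(2) (o(n, d) = (n*n + sqrt(-4 - 4)*d) + 4 = (n**2 + sqrt(-8)*d) + 4 = (n**2 + (2*I*sqrt(2))*d) + 4 = (n**2 + 2*I*d*sqrt(2)) + 4 = 4 + n**2 + 2*I*d*sqrt(2))
-44 - 35*o(L, 4) = -44 - 35*(4 + (-13)**2 + 2*I*4*sqrt(2)) = -44 - 35*(4 + 169 + 8*I*sqrt(2)) = -44 - 35*(173 + 8*I*sqrt(2)) = -44 + (-6055 - 280*I*sqrt(2)) = -6099 - 280*I*sqrt(2)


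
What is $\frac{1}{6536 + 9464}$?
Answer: $\frac{1}{16000} \approx 6.25 \cdot 10^{-5}$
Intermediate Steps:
$\frac{1}{6536 + 9464} = \frac{1}{16000}$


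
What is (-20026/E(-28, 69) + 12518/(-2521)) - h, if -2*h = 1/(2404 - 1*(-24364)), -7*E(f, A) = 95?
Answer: 992415475133/674821280 ≈ 1470.6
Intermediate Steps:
E(f, A) = -95/7 (E(f, A) = -⅐*95 = -95/7)
h = -1/53536 (h = -1/(2*(2404 - 1*(-24364))) = -1/(2*(2404 + 24364)) = -½/26768 = -½*1/26768 = -1/53536 ≈ -1.8679e-5)
(-20026/E(-28, 69) + 12518/(-2521)) - h = (-20026/(-95/7) + 12518/(-2521)) - 1*(-1/53536) = (-20026*(-7/95) + 12518*(-1/2521)) + 1/53536 = (7378/5 - 12518/2521) + 1/53536 = 18537348/12605 + 1/53536 = 992415475133/674821280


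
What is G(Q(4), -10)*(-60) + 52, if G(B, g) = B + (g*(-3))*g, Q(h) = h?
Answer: 17812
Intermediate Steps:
G(B, g) = B - 3*g**2 (G(B, g) = B + (-3*g)*g = B - 3*g**2)
G(Q(4), -10)*(-60) + 52 = (4 - 3*(-10)**2)*(-60) + 52 = (4 - 3*100)*(-60) + 52 = (4 - 300)*(-60) + 52 = -296*(-60) + 52 = 17760 + 52 = 17812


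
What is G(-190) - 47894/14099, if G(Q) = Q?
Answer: -2726704/14099 ≈ -193.40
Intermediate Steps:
G(-190) - 47894/14099 = -190 - 47894/14099 = -2726704/14099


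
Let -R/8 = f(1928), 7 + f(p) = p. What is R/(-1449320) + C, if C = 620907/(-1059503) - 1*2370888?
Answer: -455079878046024952/191944860995 ≈ -2.3709e+6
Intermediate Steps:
f(p) = -7 + p
R = -15368 (R = -8*(-7 + 1928) = -8*1921 = -15368)
C = -2511963569571/1059503 (C = 620907*(-1/1059503) - 2370888 = -620907/1059503 - 2370888 = -2511963569571/1059503 ≈ -2.3709e+6)
R/(-1449320) + C = -15368/(-1449320) - 2511963569571/1059503 = -15368*(-1/1449320) - 2511963569571/1059503 = 1921/181165 - 2511963569571/1059503 = -455079878046024952/191944860995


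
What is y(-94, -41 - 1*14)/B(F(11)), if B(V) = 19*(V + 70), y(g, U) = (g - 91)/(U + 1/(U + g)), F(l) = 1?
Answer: 27565/11056404 ≈ 0.0024931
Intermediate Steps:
y(g, U) = (-91 + g)/(U + 1/(U + g))
B(V) = 1330 + 19*V (B(V) = 19*(70 + V) = 1330 + 19*V)
y(-94, -41 - 1*14)/B(F(11)) = (((-94)² - 91*(-41 - 1*14) - 91*(-94) + (-41 - 1*14)*(-94))/(1 + (-41 - 1*14)² + (-41 - 1*14)*(-94)))/(1330 + 19*1) = ((8836 - 91*(-41 - 14) + 8554 + (-41 - 14)*(-94))/(1 + (-41 - 14)² + (-41 - 14)*(-94)))/(1330 + 19) = ((8836 - 91*(-55) + 8554 - 55*(-94))/(1 + (-55)² - 55*(-94)))/1349 = ((8836 + 5005 + 8554 + 5170)/(1 + 3025 + 5170))*(1/1349) = (27565/8196)*(1/1349) = 27565/11056404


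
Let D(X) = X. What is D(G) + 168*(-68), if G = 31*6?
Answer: -11238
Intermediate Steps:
G = 186
D(G) + 168*(-68) = 186 + 168*(-68) = 186 - 11424 = -11238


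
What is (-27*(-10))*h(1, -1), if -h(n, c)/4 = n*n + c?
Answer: 0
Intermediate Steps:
h(n, c) = -4*c - 4*n² (h(n, c) = -4*(n*n + c) = -4*(n² + c) = -4*(c + n²) = -4*c - 4*n²)
(-27*(-10))*h(1, -1) = (-27*(-10))*(-4*(-1) - 4*1²) = 270*(4 - 4*1) = 270*(4 - 4) = 270*0 = 0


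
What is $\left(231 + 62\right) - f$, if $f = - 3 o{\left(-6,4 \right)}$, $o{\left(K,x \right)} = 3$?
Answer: $302$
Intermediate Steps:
$f = -9$ ($f = \left(-3\right) 3 = -9$)
$\left(231 + 62\right) - f = \left(231 + 62\right) - -9 = 293 + 9 = 302$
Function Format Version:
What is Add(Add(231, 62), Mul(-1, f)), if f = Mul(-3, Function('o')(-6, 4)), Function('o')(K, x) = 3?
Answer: 302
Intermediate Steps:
f = -9 (f = Mul(-3, 3) = -9)
Add(Add(231, 62), Mul(-1, f)) = Add(Add(231, 62), Mul(-1, -9)) = Add(293, 9) = 302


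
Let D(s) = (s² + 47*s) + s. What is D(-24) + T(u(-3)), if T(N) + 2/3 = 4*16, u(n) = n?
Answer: -1538/3 ≈ -512.67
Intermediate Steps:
T(N) = 190/3 (T(N) = -⅔ + 4*16 = -⅔ + 64 = 190/3)
D(s) = s² + 48*s
D(-24) + T(u(-3)) = -24*(48 - 24) + 190/3 = -24*24 + 190/3 = -576 + 190/3 = -1538/3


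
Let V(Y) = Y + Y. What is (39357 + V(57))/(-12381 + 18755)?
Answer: 39471/6374 ≈ 6.1925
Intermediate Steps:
V(Y) = 2*Y
(39357 + V(57))/(-12381 + 18755) = (39357 + 2*57)/(-12381 + 18755) = (39357 + 114)/6374 = 39471*(1/6374) = 39471/6374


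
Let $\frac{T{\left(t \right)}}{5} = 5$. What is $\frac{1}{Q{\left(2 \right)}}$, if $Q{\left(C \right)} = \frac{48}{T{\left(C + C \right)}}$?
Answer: $\frac{25}{48} \approx 0.52083$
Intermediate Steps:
$T{\left(t \right)} = 25$ ($T{\left(t \right)} = 5 \cdot 5 = 25$)
$Q{\left(C \right)} = \frac{48}{25}$
$\frac{1}{Q{\left(2 \right)}} = \frac{1}{\frac{48}{25}} = \frac{25}{48}$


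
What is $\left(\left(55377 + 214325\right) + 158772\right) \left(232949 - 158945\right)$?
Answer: $31708789896$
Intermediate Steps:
$\left(\left(55377 + 214325\right) + 158772\right) \left(232949 - 158945\right) = \left(269702 + 158772\right) 74004 = 428474 \cdot 74004 = 31708789896$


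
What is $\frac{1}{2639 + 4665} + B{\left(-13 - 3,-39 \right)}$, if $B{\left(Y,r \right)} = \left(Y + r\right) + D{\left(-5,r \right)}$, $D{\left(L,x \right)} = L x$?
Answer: $\frac{1022561}{7304} \approx 140.0$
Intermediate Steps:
$B{\left(Y,r \right)} = Y - 4 r$ ($B{\left(Y,r \right)} = \left(Y + r\right) - 5 r = Y - 4 r$)
$\frac{1}{2639 + 4665} + B{\left(-13 - 3,-39 \right)} = \frac{1}{2639 + 4665} - -140 = \frac{1}{7304} + \left(\left(-13 - 3\right) + 156\right) = \frac{1}{7304} + \left(-16 + 156\right) = \frac{1}{7304} + 140 = \frac{1022561}{7304}$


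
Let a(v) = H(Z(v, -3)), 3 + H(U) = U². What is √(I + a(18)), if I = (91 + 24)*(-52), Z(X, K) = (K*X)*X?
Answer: √938801 ≈ 968.92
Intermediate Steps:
Z(X, K) = K*X²
H(U) = -3 + U²
a(v) = -3 + 9*v⁴ (a(v) = -3 + (-3*v²)² = -3 + 9*v⁴)
I = -5980 (I = 115*(-52) = -5980)
√(I + a(18)) = √(-5980 + (-3 + 9*18⁴)) = √(-5980 + (-3 + 9*104976)) = √(-5980 + (-3 + 944784)) = √(-5980 + 944781) = √938801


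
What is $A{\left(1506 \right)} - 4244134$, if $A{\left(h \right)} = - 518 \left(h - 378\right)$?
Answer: $-4828438$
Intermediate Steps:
$A{\left(h \right)} = 195804 - 518 h$ ($A{\left(h \right)} = - 518 \left(-378 + h\right) = 195804 - 518 h$)
$A{\left(1506 \right)} - 4244134 = \left(195804 - 780108\right) - 4244134 = -584304 - 4244134 = -4828438$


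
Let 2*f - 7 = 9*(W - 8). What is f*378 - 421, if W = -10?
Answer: -29716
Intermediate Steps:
f = -155/2 (f = 7/2 + (9*(-10 - 8))/2 = 7/2 + (9*(-18))/2 = 7/2 + (½)*(-162) = 7/2 - 81 = -155/2 ≈ -77.500)
f*378 - 421 = -155/2*378 - 421 = -29295 - 421 = -29716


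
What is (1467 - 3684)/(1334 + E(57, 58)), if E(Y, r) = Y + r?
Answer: -739/483 ≈ -1.5300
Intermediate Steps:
(1467 - 3684)/(1334 + E(57, 58)) = (1467 - 3684)/(1334 + (57 + 58)) = -2217/(1334 + 115) = -2217/1449 = -2217*1/1449 = -739/483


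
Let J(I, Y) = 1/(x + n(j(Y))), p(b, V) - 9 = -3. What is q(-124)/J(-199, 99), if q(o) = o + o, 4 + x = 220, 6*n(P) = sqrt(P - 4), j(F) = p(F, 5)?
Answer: -53568 - 124*sqrt(2)/3 ≈ -53626.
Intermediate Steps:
p(b, V) = 6 (p(b, V) = 9 - 3 = 6)
j(F) = 6
n(P) = sqrt(-4 + P)/6 (n(P) = sqrt(P - 4)/6 = sqrt(-4 + P)/6)
x = 216 (x = -4 + 220 = 216)
J(I, Y) = 1/(216 + sqrt(2)/6) (J(I, Y) = 1/(216 + sqrt(-4 + 6)/6) = 1/(216 + sqrt(2)/6))
q(o) = 2*o
q(-124)/J(-199, 99) = (2*(-124))/(3888/839807 - 3*sqrt(2)/839807) = -248/(3888/839807 - 3*sqrt(2)/839807)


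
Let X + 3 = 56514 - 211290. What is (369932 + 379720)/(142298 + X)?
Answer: -749652/12481 ≈ -60.063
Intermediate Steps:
X = -154779 (X = -3 + (56514 - 211290) = -3 - 154776 = -154779)
(369932 + 379720)/(142298 + X) = (369932 + 379720)/(142298 - 154779) = 749652/(-12481) = 749652*(-1/12481) = -749652/12481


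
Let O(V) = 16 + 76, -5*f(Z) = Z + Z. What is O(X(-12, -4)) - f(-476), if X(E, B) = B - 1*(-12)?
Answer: -492/5 ≈ -98.400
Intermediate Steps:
X(E, B) = 12 + B (X(E, B) = B + 12 = 12 + B)
f(Z) = -2*Z/5 (f(Z) = -(Z + Z)/5 = -2*Z/5)
O(V) = 92
O(X(-12, -4)) - f(-476) = 92 - (-2)*(-476)/5 = 92 - 1*952/5 = 92 - 952/5 = -492/5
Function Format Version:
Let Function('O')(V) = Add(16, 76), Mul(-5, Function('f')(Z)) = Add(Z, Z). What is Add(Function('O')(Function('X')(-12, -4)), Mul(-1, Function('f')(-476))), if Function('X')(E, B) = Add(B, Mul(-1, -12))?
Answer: Rational(-492, 5) ≈ -98.400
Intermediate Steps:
Function('X')(E, B) = Add(12, B) (Function('X')(E, B) = Add(B, 12) = Add(12, B))
Function('f')(Z) = Mul(Rational(-2, 5), Z) (Function('f')(Z) = Mul(Rational(-1, 5), Add(Z, Z)) = Mul(Rational(-1, 5), Mul(2, Z)) = Mul(Rational(-2, 5), Z))
Function('O')(V) = 92
Add(Function('O')(Function('X')(-12, -4)), Mul(-1, Function('f')(-476))) = Add(92, Mul(-1, Mul(Rational(-2, 5), -476))) = Add(92, Mul(-1, Rational(952, 5))) = Add(92, Rational(-952, 5)) = Rational(-492, 5)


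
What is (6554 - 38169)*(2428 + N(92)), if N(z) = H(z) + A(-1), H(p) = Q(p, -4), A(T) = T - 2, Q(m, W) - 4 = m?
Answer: -79701415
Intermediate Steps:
Q(m, W) = 4 + m
A(T) = -2 + T
H(p) = 4 + p
N(z) = 1 + z (N(z) = (4 + z) + (-2 - 1) = (4 + z) - 3 = 1 + z)
(6554 - 38169)*(2428 + N(92)) = (6554 - 38169)*(2428 + (1 + 92)) = -31615*(2428 + 93) = -31615*2521 = -79701415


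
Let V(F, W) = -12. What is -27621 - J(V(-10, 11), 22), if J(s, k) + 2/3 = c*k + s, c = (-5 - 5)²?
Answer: -89425/3 ≈ -29808.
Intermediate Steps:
c = 100 (c = (-10)² = 100)
J(s, k) = -⅔ + s + 100*k (J(s, k) = -⅔ + (100*k + s) = -⅔ + (s + 100*k) = -⅔ + s + 100*k)
-27621 - J(V(-10, 11), 22) = -27621 - (-⅔ - 12 + 100*22) = -27621 - (-⅔ - 12 + 2200) = -27621 - 1*6562/3 = -27621 - 6562/3 = -89425/3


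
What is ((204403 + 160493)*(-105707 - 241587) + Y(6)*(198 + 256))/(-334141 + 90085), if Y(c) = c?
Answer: 10560515725/20338 ≈ 5.1925e+5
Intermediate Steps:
((204403 + 160493)*(-105707 - 241587) + Y(6)*(198 + 256))/(-334141 + 90085) = ((204403 + 160493)*(-105707 - 241587) + 6*(198 + 256))/(-334141 + 90085) = (364896*(-347294) + 6*454)/(-244056) = (-126726191424 + 2724)*(-1/244056) = -126726188700*(-1/244056) = 10560515725/20338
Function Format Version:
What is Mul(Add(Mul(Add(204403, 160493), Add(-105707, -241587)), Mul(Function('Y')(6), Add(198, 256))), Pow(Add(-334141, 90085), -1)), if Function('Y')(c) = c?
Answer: Rational(10560515725, 20338) ≈ 5.1925e+5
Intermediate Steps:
Mul(Add(Mul(Add(204403, 160493), Add(-105707, -241587)), Mul(Function('Y')(6), Add(198, 256))), Pow(Add(-334141, 90085), -1)) = Mul(Add(Mul(Add(204403, 160493), Add(-105707, -241587)), Mul(6, Add(198, 256))), Pow(Add(-334141, 90085), -1)) = Mul(Add(Mul(364896, -347294), Mul(6, 454)), Pow(-244056, -1)) = Mul(Add(-126726191424, 2724), Rational(-1, 244056)) = Mul(-126726188700, Rational(-1, 244056)) = Rational(10560515725, 20338)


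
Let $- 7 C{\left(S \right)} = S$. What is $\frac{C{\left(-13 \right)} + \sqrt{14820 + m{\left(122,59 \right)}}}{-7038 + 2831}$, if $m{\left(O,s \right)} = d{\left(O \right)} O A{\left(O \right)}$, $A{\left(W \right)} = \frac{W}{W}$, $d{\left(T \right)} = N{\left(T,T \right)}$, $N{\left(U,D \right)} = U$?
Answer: $- \frac{13}{29449} - \frac{2 \sqrt{7426}}{4207} \approx -0.041409$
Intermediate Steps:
$C{\left(S \right)} = - \frac{S}{7}$
$d{\left(T \right)} = T$
$A{\left(W \right)} = 1$
$m{\left(O,s \right)} = O^{2}$ ($m{\left(O,s \right)} = O O 1 = O^{2} \cdot 1 = O^{2}$)
$\frac{C{\left(-13 \right)} + \sqrt{14820 + m{\left(122,59 \right)}}}{-7038 + 2831} = \frac{\left(- \frac{1}{7}\right) \left(-13\right) + \sqrt{14820 + 122^{2}}}{-7038 + 2831} = \frac{\frac{13}{7} + \sqrt{14820 + 14884}}{-4207} = \left(\frac{13}{7} + \sqrt{29704}\right) \left(- \frac{1}{4207}\right) = \left(\frac{13}{7} + 2 \sqrt{7426}\right) \left(- \frac{1}{4207}\right) = - \frac{13}{29449} - \frac{2 \sqrt{7426}}{4207}$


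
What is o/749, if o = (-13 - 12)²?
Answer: 625/749 ≈ 0.83445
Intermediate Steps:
o = 625 (o = (-25)² = 625)
o/749 = 625/749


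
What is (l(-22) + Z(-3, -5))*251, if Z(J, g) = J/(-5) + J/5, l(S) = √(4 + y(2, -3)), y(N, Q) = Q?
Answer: 251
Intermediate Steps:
l(S) = 1 (l(S) = √(4 - 3) = √1 = 1)
Z(J, g) = 0 (Z(J, g) = J*(-⅕) + J*(⅕) = -J/5 + J/5 = 0)
(l(-22) + Z(-3, -5))*251 = (1 + 0)*251 = 1*251 = 251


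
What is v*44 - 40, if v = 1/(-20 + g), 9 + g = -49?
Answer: -1582/39 ≈ -40.564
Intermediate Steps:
g = -58 (g = -9 - 49 = -58)
v = -1/78 (v = 1/(-20 - 58) = 1/(-78) = -1/78 ≈ -0.012821)
v*44 - 40 = -1/78*44 - 40 = -22/39 - 40 = -1582/39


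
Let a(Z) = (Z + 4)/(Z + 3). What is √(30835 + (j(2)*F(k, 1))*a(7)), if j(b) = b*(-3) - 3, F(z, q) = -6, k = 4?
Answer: 2*√193090/5 ≈ 175.77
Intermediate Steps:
a(Z) = (4 + Z)/(3 + Z)
j(b) = -3 - 3*b (j(b) = -3*b - 3 = -3 - 3*b)
√(30835 + (j(2)*F(k, 1))*a(7)) = √(30835 + ((-3 - 3*2)*(-6))*((4 + 7)/(3 + 7))) = √(30835 + ((-3 - 6)*(-6))*(11/10)) = √(30835 + (-9*(-6))*((⅒)*11)) = √(30835 + 54*(11/10)) = √(30835 + 297/5) = √(154472/5) = 2*√193090/5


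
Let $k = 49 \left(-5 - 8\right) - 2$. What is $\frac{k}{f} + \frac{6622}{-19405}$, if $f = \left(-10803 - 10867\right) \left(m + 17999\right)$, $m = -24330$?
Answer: $- \frac{181700584547}{532445140370} \approx -0.34126$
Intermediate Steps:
$f = 137192770$ ($f = \left(-10803 - 10867\right) \left(-24330 + 17999\right) = \left(-21670\right) \left(-6331\right) = 137192770$)
$k = -639$ ($k = 49 \left(-5 - 8\right) - 2 = 49 \left(-13\right) - 2 = -637 - 2 = -639$)
$\frac{k}{f} + \frac{6622}{-19405} = - \frac{639}{137192770} + \frac{6622}{-19405} = \left(-639\right) \frac{1}{137192770} + 6622 \left(- \frac{1}{19405}\right) = - \frac{639}{137192770} - \frac{6622}{19405} = - \frac{181700584547}{532445140370}$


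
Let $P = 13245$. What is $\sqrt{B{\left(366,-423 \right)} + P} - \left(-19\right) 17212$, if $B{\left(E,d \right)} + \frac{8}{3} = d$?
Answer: $327028 + \frac{\sqrt{115374}}{3} \approx 3.2714 \cdot 10^{5}$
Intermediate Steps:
$B{\left(E,d \right)} = - \frac{8}{3} + d$
$\sqrt{B{\left(366,-423 \right)} + P} - \left(-19\right) 17212 = \sqrt{\left(- \frac{8}{3} - 423\right) + 13245} - \left(-19\right) 17212 = \sqrt{- \frac{1277}{3} + 13245} - -327028 = \sqrt{\frac{38458}{3}} + 327028 = \frac{\sqrt{115374}}{3} + 327028 = 327028 + \frac{\sqrt{115374}}{3}$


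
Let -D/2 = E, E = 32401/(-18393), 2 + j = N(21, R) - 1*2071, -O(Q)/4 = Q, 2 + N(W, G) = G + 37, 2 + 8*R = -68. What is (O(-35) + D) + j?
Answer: -140024203/73572 ≈ -1903.2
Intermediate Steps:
R = -35/4 (R = -¼ + (⅛)*(-68) = -¼ - 17/2 = -35/4 ≈ -8.7500)
N(W, G) = 35 + G (N(W, G) = -2 + (G + 37) = -2 + (37 + G) = 35 + G)
O(Q) = -4*Q
j = -8187/4 (j = -2 + ((35 - 35/4) - 1*2071) = -2 + (105/4 - 2071) = -2 - 8179/4 = -8187/4 ≈ -2046.8)
E = -32401/18393 (E = 32401*(-1/18393) = -32401/18393 ≈ -1.7616)
D = 64802/18393 (D = -2*(-32401/18393) = 64802/18393 ≈ 3.5232)
(O(-35) + D) + j = (-4*(-35) + 64802/18393) - 8187/4 = (140 + 64802/18393) - 8187/4 = 2639822/18393 - 8187/4 = -140024203/73572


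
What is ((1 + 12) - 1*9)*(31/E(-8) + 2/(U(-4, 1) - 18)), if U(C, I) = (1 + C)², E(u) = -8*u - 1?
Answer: 68/63 ≈ 1.0794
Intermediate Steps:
E(u) = -1 - 8*u
((1 + 12) - 1*9)*(31/E(-8) + 2/(U(-4, 1) - 18)) = ((1 + 12) - 1*9)*(31/(-1 - 8*(-8)) + 2/((1 - 4)² - 18)) = (13 - 9)*(31/(-1 + 64) + 2/((-3)² - 18)) = 4*(31/63 + 2/(9 - 18)) = 4*(31*(1/63) + 2/(-9)) = 4*(31/63 + 2*(-⅑)) = 4*(31/63 - 2/9) = 4*(17/63) = 68/63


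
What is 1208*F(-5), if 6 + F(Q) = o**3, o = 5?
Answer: 143752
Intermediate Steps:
F(Q) = 119 (F(Q) = -6 + 5**3 = -6 + 125 = 119)
1208*F(-5) = 1208*119 = 143752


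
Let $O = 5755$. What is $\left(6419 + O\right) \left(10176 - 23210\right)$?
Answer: $-158675916$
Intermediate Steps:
$\left(6419 + O\right) \left(10176 - 23210\right) = \left(6419 + 5755\right) \left(10176 - 23210\right) = 12174 \left(-13034\right) = -158675916$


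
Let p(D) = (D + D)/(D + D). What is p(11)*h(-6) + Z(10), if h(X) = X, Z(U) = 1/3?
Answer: -17/3 ≈ -5.6667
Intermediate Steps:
Z(U) = 1/3
p(D) = 1 (p(D) = (2*D)/((2*D)) = (2*D)*(1/(2*D)) = 1)
p(11)*h(-6) + Z(10) = 1*(-6) + 1/3 = -6 + 1/3 = -17/3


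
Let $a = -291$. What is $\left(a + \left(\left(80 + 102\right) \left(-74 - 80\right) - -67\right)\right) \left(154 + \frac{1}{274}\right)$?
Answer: $- \frac{596074822}{137} \approx -4.3509 \cdot 10^{6}$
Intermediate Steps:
$\left(a + \left(\left(80 + 102\right) \left(-74 - 80\right) - -67\right)\right) \left(154 + \frac{1}{274}\right) = \left(-291 + \left(\left(80 + 102\right) \left(-74 - 80\right) - -67\right)\right) \left(154 + \frac{1}{274}\right) = \left(-291 + \left(182 \left(-154\right) + 67\right)\right) \left(154 + \frac{1}{274}\right) = \left(-291 + \left(-28028 + 67\right)\right) \frac{42197}{274} = \left(-291 - 27961\right) \frac{42197}{274} = \left(-28252\right) \frac{42197}{274} = - \frac{596074822}{137}$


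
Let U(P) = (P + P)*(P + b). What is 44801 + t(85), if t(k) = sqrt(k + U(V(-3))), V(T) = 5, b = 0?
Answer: 44801 + 3*sqrt(15) ≈ 44813.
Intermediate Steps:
U(P) = 2*P**2 (U(P) = (P + P)*(P + 0) = (2*P)*P = 2*P**2)
t(k) = sqrt(50 + k) (t(k) = sqrt(k + 2*5**2) = sqrt(k + 2*25) = sqrt(k + 50) = sqrt(50 + k))
44801 + t(85) = 44801 + sqrt(50 + 85) = 44801 + sqrt(135) = 44801 + 3*sqrt(15)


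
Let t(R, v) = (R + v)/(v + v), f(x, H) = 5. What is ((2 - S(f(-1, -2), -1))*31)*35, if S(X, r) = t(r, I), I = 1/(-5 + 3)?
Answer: 1085/2 ≈ 542.50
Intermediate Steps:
I = -1/2 (I = 1/(-2) = -1/2 ≈ -0.50000)
t(R, v) = (R + v)/(2*v) (t(R, v) = (R + v)/((2*v)) = (R + v)*(1/(2*v)) = (R + v)/(2*v))
S(X, r) = 1/2 - r (S(X, r) = (r - 1/2)/(2*(-1/2)) = (1/2)*(-2)*(-1/2 + r) = 1/2 - r)
((2 - S(f(-1, -2), -1))*31)*35 = ((2 - (1/2 - 1*(-1)))*31)*35 = ((2 - (1/2 + 1))*31)*35 = ((2 - 1*3/2)*31)*35 = ((2 - 3/2)*31)*35 = ((1/2)*31)*35 = (31/2)*35 = 1085/2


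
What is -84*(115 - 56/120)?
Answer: -48104/5 ≈ -9620.8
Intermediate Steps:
-84*(115 - 56/120) = -84*(115 - 56*1/120) = -84*(115 - 7/15) = -84*1718/15 = -48104/5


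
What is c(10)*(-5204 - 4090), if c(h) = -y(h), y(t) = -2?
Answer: -18588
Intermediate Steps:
c(h) = 2 (c(h) = -1*(-2) = 2)
c(10)*(-5204 - 4090) = 2*(-5204 - 4090) = 2*(-9294) = -18588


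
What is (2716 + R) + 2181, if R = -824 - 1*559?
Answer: 3514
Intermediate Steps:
R = -1383 (R = -824 - 559 = -1383)
(2716 + R) + 2181 = (2716 - 1383) + 2181 = 1333 + 2181 = 3514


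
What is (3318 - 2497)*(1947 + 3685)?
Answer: 4623872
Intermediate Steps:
(3318 - 2497)*(1947 + 3685) = 821*5632 = 4623872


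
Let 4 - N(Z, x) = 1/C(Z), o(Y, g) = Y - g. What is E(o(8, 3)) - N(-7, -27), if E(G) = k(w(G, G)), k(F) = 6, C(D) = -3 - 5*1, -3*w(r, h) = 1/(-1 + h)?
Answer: 15/8 ≈ 1.8750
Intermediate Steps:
w(r, h) = -1/(3*(-1 + h))
C(D) = -8 (C(D) = -3 - 5 = -8)
N(Z, x) = 33/8 (N(Z, x) = 4 - 1/(-8) = 4 - 1*(-1/8) = 4 + 1/8 = 33/8)
E(G) = 6
E(o(8, 3)) - N(-7, -27) = 6 - 1*33/8 = 6 - 33/8 = 15/8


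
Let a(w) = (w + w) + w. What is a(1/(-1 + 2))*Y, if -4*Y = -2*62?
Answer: 93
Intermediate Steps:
a(w) = 3*w (a(w) = 2*w + w = 3*w)
Y = 31 (Y = -(-1)*62/2 = -¼*(-124) = 31)
a(1/(-1 + 2))*Y = (3/(-1 + 2))*31 = (3/1)*31 = (3*1)*31 = 3*31 = 93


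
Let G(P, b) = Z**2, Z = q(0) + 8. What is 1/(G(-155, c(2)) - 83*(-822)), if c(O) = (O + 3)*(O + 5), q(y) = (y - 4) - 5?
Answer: 1/68227 ≈ 1.4657e-5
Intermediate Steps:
q(y) = -9 + y (q(y) = (-4 + y) - 5 = -9 + y)
c(O) = (3 + O)*(5 + O)
Z = -1 (Z = (-9 + 0) + 8 = -9 + 8 = -1)
G(P, b) = 1 (G(P, b) = (-1)**2 = 1)
1/(G(-155, c(2)) - 83*(-822)) = 1/(1 - 83*(-822)) = 1/(1 + 68226) = 1/68227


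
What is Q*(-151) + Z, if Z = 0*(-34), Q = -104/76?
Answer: 3926/19 ≈ 206.63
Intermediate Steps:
Q = -26/19 (Q = -104*1/76 = -26/19 ≈ -1.3684)
Z = 0
Q*(-151) + Z = -26/19*(-151) + 0 = 3926/19 + 0 = 3926/19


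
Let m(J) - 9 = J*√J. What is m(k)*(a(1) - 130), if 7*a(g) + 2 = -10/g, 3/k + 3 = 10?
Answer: -8298/7 - 2766*√21/343 ≈ -1222.4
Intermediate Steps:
k = 3/7 (k = 3/(-3 + 10) = 3/7 ≈ 0.42857)
m(J) = 9 + J^(3/2) (m(J) = 9 + J*√J = 9 + J^(3/2))
a(g) = -2/7 - 10/(7*g) (a(g) = -2/7 + (-10/g)/7 = -2/7 - 10/(7*g))
m(k)*(a(1) - 130) = (9 + (3/7)^(3/2))*((2/7)*(-5 - 1*1)/1 - 130) = (9 + 3*√21/49)*((2/7)*1*(-5 - 1) - 130) = (9 + 3*√21/49)*((2/7)*1*(-6) - 130) = (9 + 3*√21/49)*(-12/7 - 130) = (9 + 3*√21/49)*(-922/7) = -8298/7 - 2766*√21/343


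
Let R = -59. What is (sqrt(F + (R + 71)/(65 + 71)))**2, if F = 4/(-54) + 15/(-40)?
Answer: -1325/3672 ≈ -0.36084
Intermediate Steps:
F = -97/216 (F = 4*(-1/54) + 15*(-1/40) = -2/27 - 3/8 = -97/216 ≈ -0.44907)
(sqrt(F + (R + 71)/(65 + 71)))**2 = (sqrt(-97/216 + (-59 + 71)/(65 + 71)))**2 = (sqrt(-97/216 + 12/136))**2 = (sqrt(-97/216 + 12*(1/136)))**2 = (sqrt(-97/216 + 3/34))**2 = (sqrt(-1325/3672))**2 = (5*I*sqrt(5406)/612)**2 = -1325/3672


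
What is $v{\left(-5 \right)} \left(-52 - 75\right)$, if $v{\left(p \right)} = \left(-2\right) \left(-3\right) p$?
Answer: $3810$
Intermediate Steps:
$v{\left(p \right)} = 6 p$
$v{\left(-5 \right)} \left(-52 - 75\right) = 6 \left(-5\right) \left(-52 - 75\right) = \left(-30\right) \left(-127\right) = 3810$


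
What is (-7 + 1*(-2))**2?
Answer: 81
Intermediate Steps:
(-7 + 1*(-2))**2 = (-7 - 2)**2 = (-9)**2 = 81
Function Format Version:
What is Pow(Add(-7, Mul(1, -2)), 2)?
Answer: 81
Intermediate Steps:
Pow(Add(-7, Mul(1, -2)), 2) = Pow(Add(-7, -2), 2) = Pow(-9, 2) = 81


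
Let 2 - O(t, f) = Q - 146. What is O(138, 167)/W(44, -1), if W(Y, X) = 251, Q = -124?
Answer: 272/251 ≈ 1.0837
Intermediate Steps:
O(t, f) = 272 (O(t, f) = 2 - (-124 - 146) = 2 - 1*(-270) = 2 + 270 = 272)
O(138, 167)/W(44, -1) = 272/251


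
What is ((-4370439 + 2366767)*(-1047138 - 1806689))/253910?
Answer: 2859066626372/126955 ≈ 2.2520e+7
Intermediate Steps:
((-4370439 + 2366767)*(-1047138 - 1806689))/253910 = -2003672*(-2853827)*(1/253910) = 5718133252744*(1/253910) = 2859066626372/126955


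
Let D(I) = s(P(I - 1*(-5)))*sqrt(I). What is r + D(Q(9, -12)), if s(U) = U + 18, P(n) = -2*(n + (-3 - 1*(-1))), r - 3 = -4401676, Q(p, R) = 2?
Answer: -4401673 + 8*sqrt(2) ≈ -4.4017e+6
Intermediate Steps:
r = -4401673 (r = 3 - 4401676 = -4401673)
P(n) = 4 - 2*n (P(n) = -2*(n + (-3 + 1)) = -2*(n - 2) = -2*(-2 + n) = 4 - 2*n)
s(U) = 18 + U
D(I) = sqrt(I)*(12 - 2*I) (D(I) = (18 + (4 - 2*(I - 1*(-5))))*sqrt(I) = (18 + (4 - 2*(I + 5)))*sqrt(I) = (18 + (4 - 2*(5 + I)))*sqrt(I) = (18 + (4 + (-10 - 2*I)))*sqrt(I) = (18 + (-6 - 2*I))*sqrt(I) = (12 - 2*I)*sqrt(I) = sqrt(I)*(12 - 2*I))
r + D(Q(9, -12)) = -4401673 + 2*sqrt(2)*(6 - 1*2) = -4401673 + 2*sqrt(2)*(6 - 2) = -4401673 + 2*sqrt(2)*4 = -4401673 + 8*sqrt(2)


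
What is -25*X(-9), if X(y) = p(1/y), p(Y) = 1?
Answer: -25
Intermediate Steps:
X(y) = 1
-25*X(-9) = -25*1 = -25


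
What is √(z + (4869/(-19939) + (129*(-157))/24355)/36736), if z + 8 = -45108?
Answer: I*√1144619894969307207168638885/159281505160 ≈ 212.41*I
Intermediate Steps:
z = -45116 (z = -8 - 45108 = -45116)
√(z + (4869/(-19939) + (129*(-157))/24355)/36736) = √(-45116 + (4869/(-19939) + (129*(-157))/24355)/36736) = √(-45116 + (4869*(-1/19939) - 20253*1/24355)*(1/36736)) = √(-45116 + (-4869/19939 - 20253/24355)*(1/36736)) = √(-45116 - 522409062/485614345*1/36736) = √(-45116 - 37314933/1274252041280) = √(-57489155131703413/1274252041280) = I*√1144619894969307207168638885/159281505160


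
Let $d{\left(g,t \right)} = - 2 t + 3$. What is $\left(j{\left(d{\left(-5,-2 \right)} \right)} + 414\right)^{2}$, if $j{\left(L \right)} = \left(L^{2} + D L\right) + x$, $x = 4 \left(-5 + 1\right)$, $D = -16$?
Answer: $112225$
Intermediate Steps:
$d{\left(g,t \right)} = 3 - 2 t$
$x = -16$ ($x = 4 \left(-4\right) = -16$)
$j{\left(L \right)} = -16 + L^{2} - 16 L$ ($j{\left(L \right)} = \left(L^{2} - 16 L\right) - 16 = -16 + L^{2} - 16 L$)
$\left(j{\left(d{\left(-5,-2 \right)} \right)} + 414\right)^{2} = \left(\left(-16 + \left(3 - -4\right)^{2} - 16 \left(3 - -4\right)\right) + 414\right)^{2} = \left(\left(-16 + \left(3 + 4\right)^{2} - 16 \left(3 + 4\right)\right) + 414\right)^{2} = \left(\left(-16 + 7^{2} - 112\right) + 414\right)^{2} = \left(\left(-16 + 49 - 112\right) + 414\right)^{2} = \left(-79 + 414\right)^{2} = 335^{2} = 112225$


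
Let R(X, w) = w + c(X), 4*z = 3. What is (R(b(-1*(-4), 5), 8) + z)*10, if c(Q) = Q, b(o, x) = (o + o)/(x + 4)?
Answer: 1735/18 ≈ 96.389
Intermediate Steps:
z = ¾ (z = (¼)*3 = ¾ ≈ 0.75000)
b(o, x) = 2*o/(4 + x) (b(o, x) = (2*o)/(4 + x) = 2*o/(4 + x))
R(X, w) = X + w (R(X, w) = w + X = X + w)
(R(b(-1*(-4), 5), 8) + z)*10 = ((2*(-1*(-4))/(4 + 5) + 8) + ¾)*10 = ((2*4/9 + 8) + ¾)*10 = ((2*4*(⅑) + 8) + ¾)*10 = ((8/9 + 8) + ¾)*10 = (80/9 + ¾)*10 = (347/36)*10 = 1735/18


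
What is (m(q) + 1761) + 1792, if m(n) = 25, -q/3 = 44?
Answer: 3578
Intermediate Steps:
q = -132 (q = -3*44 = -132)
(m(q) + 1761) + 1792 = (25 + 1761) + 1792 = 1786 + 1792 = 3578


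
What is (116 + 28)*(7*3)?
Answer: 3024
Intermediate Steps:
(116 + 28)*(7*3) = 144*21 = 3024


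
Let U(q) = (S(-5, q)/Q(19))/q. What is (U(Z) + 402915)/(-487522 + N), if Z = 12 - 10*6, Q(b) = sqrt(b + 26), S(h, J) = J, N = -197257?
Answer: -402915/684779 - sqrt(5)/10271685 ≈ -0.58839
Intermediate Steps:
Q(b) = sqrt(26 + b)
Z = -48 (Z = 12 - 60 = -48)
U(q) = sqrt(5)/15 (U(q) = (q/(sqrt(26 + 19)))/q = (q/(sqrt(45)))/q = (q/((3*sqrt(5))))/q = (q*(sqrt(5)/15))/q = (q*sqrt(5)/15)/q = sqrt(5)/15)
(U(Z) + 402915)/(-487522 + N) = (sqrt(5)/15 + 402915)/(-487522 - 197257) = (402915 + sqrt(5)/15)/(-684779) = (402915 + sqrt(5)/15)*(-1/684779) = -402915/684779 - sqrt(5)/10271685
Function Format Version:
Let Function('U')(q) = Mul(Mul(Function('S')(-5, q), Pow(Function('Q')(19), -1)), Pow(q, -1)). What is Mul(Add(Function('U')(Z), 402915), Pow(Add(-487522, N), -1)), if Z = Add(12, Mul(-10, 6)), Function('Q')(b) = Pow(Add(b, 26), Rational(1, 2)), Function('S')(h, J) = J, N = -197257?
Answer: Add(Rational(-402915, 684779), Mul(Rational(-1, 10271685), Pow(5, Rational(1, 2)))) ≈ -0.58839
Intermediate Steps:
Function('Q')(b) = Pow(Add(26, b), Rational(1, 2))
Z = -48 (Z = Add(12, -60) = -48)
Function('U')(q) = Mul(Rational(1, 15), Pow(5, Rational(1, 2))) (Function('U')(q) = Mul(Mul(q, Pow(Pow(Add(26, 19), Rational(1, 2)), -1)), Pow(q, -1)) = Mul(Mul(q, Pow(Pow(45, Rational(1, 2)), -1)), Pow(q, -1)) = Mul(Mul(q, Pow(Mul(3, Pow(5, Rational(1, 2))), -1)), Pow(q, -1)) = Mul(Mul(q, Mul(Rational(1, 15), Pow(5, Rational(1, 2)))), Pow(q, -1)) = Mul(Mul(Rational(1, 15), q, Pow(5, Rational(1, 2))), Pow(q, -1)) = Mul(Rational(1, 15), Pow(5, Rational(1, 2))))
Mul(Add(Function('U')(Z), 402915), Pow(Add(-487522, N), -1)) = Mul(Add(Mul(Rational(1, 15), Pow(5, Rational(1, 2))), 402915), Pow(Add(-487522, -197257), -1)) = Mul(Add(402915, Mul(Rational(1, 15), Pow(5, Rational(1, 2)))), Pow(-684779, -1)) = Mul(Add(402915, Mul(Rational(1, 15), Pow(5, Rational(1, 2)))), Rational(-1, 684779)) = Add(Rational(-402915, 684779), Mul(Rational(-1, 10271685), Pow(5, Rational(1, 2))))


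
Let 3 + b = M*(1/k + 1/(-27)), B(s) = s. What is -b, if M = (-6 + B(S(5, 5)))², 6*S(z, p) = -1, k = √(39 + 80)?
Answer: 4285/972 - 1369*√119/4284 ≈ 0.92244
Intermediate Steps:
k = √119 ≈ 10.909
S(z, p) = -⅙ (S(z, p) = (⅙)*(-1) = -⅙)
M = 1369/36 (M = (-6 - ⅙)² = (-37/6)² = 1369/36 ≈ 38.028)
b = -4285/972 + 1369*√119/4284 (b = -3 + 1369*(1/(√119) + 1/(-27))/36 = -3 + 1369*(√119/119 - 1/27)/36 = -3 + 1369*(-1/27 + √119/119)/36 = -3 + (-1369/972 + 1369*√119/4284) = -4285/972 + 1369*√119/4284 ≈ -0.92244)
-b = -(-4285/972 + 1369*√119/4284) = 4285/972 - 1369*√119/4284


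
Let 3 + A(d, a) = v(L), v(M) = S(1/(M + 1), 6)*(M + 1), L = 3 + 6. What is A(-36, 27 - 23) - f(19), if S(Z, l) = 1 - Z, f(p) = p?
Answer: -13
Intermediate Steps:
L = 9
v(M) = (1 + M)*(1 - 1/(1 + M)) (v(M) = (1 - 1/(M + 1))*(M + 1) = (1 - 1/(1 + M))*(1 + M) = (1 + M)*(1 - 1/(1 + M)))
A(d, a) = 6 (A(d, a) = -3 + 9 = 6)
A(-36, 27 - 23) - f(19) = 6 - 1*19 = 6 - 19 = -13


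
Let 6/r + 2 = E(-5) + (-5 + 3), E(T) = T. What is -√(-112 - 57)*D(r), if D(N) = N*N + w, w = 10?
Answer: -1222*I/9 ≈ -135.78*I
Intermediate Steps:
r = -⅔ (r = 6/(-2 + (-5 + (-5 + 3))) = 6/(-2 + (-5 - 2)) = 6/(-2 - 7) = 6/(-9) = 6*(-⅑) = -⅔ ≈ -0.66667)
D(N) = 10 + N² (D(N) = N*N + 10 = N² + 10 = 10 + N²)
-√(-112 - 57)*D(r) = -√(-112 - 57)*(10 + (-⅔)²) = -√(-169)*(10 + 4/9) = -13*I*94/9 = -1222*I/9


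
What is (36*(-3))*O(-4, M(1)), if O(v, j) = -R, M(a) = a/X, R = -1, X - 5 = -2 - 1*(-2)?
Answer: -108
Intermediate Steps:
X = 5 (X = 5 + (-2 - 1*(-2)) = 5 + (-2 + 2) = 5 + 0 = 5)
M(a) = a/5
O(v, j) = 1 (O(v, j) = -1*(-1) = 1)
(36*(-3))*O(-4, M(1)) = (36*(-3))*1 = -108*1 = -108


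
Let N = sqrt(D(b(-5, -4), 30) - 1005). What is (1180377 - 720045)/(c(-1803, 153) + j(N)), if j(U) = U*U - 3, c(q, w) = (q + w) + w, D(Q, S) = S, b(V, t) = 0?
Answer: -51148/275 ≈ -185.99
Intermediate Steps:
c(q, w) = q + 2*w
N = 5*I*sqrt(39) (N = sqrt(30 - 1005) = sqrt(-975) = 5*I*sqrt(39) ≈ 31.225*I)
j(U) = -3 + U**2 (j(U) = U**2 - 3 = -3 + U**2)
(1180377 - 720045)/(c(-1803, 153) + j(N)) = (1180377 - 720045)/((-1803 + 2*153) + (-3 + (5*I*sqrt(39))**2)) = 460332/((-1803 + 306) + (-3 - 975)) = 460332/(-1497 - 978) = 460332/(-2475) = 460332*(-1/2475) = -51148/275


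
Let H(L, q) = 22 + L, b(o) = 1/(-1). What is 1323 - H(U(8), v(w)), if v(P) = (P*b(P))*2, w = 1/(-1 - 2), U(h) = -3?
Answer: 1304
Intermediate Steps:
w = -⅓ (w = 1/(-3) = -⅓ ≈ -0.33333)
b(o) = -1
v(P) = -2*P (v(P) = (P*(-1))*2 = -P*2 = -2*P)
1323 - H(U(8), v(w)) = 1323 - (22 - 3) = 1323 - 1*19 = 1323 - 19 = 1304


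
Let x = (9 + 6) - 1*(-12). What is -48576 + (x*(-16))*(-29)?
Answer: -36048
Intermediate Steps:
x = 27 (x = 15 + 12 = 27)
-48576 + (x*(-16))*(-29) = -48576 + (27*(-16))*(-29) = -48576 - 432*(-29) = -48576 + 12528 = -36048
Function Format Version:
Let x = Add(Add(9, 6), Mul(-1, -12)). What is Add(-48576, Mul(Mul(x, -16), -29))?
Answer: -36048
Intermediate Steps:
x = 27 (x = Add(15, 12) = 27)
Add(-48576, Mul(Mul(x, -16), -29)) = Add(-48576, Mul(Mul(27, -16), -29)) = Add(-48576, Mul(-432, -29)) = Add(-48576, 12528) = -36048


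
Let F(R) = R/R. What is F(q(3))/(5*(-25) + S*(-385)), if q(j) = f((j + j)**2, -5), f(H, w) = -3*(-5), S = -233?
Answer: 1/89580 ≈ 1.1163e-5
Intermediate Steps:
f(H, w) = 15
q(j) = 15
F(R) = 1
F(q(3))/(5*(-25) + S*(-385)) = 1/(5*(-25) - 233*(-385)) = 1/(-125 + 89705) = 1/89580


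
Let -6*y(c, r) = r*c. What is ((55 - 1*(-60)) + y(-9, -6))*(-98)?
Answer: -10388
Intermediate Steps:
y(c, r) = -c*r/6 (y(c, r) = -r*c/6 = -c*r/6)
((55 - 1*(-60)) + y(-9, -6))*(-98) = ((55 - 1*(-60)) - ⅙*(-9)*(-6))*(-98) = ((55 + 60) - 9)*(-98) = (115 - 9)*(-98) = 106*(-98) = -10388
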